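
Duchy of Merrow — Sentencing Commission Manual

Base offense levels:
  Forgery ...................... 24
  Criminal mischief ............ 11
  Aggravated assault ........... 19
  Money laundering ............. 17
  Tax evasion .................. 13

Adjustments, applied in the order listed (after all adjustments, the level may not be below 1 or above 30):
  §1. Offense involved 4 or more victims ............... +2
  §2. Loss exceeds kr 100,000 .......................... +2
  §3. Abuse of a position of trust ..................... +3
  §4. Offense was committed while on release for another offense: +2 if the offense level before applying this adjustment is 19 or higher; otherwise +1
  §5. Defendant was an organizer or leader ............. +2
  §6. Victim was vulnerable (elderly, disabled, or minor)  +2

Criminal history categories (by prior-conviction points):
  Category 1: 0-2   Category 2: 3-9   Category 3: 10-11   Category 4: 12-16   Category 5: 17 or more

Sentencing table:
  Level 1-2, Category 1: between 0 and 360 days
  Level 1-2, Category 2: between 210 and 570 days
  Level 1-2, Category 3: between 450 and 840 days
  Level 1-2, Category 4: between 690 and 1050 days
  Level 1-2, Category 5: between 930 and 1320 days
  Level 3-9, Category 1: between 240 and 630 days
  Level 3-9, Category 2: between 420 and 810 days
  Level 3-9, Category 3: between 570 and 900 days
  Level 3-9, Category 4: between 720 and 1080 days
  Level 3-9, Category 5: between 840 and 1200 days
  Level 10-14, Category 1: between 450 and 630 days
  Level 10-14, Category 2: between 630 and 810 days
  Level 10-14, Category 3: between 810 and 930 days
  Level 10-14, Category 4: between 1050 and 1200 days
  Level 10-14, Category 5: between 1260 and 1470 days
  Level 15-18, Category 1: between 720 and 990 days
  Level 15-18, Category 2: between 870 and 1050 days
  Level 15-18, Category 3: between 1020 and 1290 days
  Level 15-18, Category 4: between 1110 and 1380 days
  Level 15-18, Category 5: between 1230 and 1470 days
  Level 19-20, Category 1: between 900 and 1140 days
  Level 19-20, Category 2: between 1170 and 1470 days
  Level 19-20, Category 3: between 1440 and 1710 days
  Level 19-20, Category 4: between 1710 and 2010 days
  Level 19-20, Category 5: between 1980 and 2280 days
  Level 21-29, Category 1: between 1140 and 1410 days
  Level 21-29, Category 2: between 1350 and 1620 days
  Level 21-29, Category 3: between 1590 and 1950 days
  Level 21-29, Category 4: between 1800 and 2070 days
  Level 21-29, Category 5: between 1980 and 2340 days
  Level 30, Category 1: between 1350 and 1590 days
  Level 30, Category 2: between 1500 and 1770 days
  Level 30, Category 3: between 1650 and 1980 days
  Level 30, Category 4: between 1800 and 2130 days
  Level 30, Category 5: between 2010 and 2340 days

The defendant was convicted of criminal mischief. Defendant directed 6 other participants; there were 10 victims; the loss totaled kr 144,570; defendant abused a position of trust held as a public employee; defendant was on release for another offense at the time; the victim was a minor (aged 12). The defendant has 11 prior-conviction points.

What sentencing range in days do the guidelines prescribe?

Base offense level for criminal mischief: 11.
§1 applies: 11 + 2 = 13.
§2 applies: 13 + 2 = 15.
§3 applies: 15 + 3 = 18.
§4 applies (level before this adjustment is 18 < 19, so +1): 18 + 1 = 19.
§5 applies: 19 + 2 = 21.
§6 applies: 21 + 2 = 23.
Final offense level: 23.
Criminal history: 11 prior points → Category 3 (10-11).
Level 23 falls in the 21-29 band.
Grid: Level 21-29 × Category 3 = 1590-1950 days.

1590-1950 days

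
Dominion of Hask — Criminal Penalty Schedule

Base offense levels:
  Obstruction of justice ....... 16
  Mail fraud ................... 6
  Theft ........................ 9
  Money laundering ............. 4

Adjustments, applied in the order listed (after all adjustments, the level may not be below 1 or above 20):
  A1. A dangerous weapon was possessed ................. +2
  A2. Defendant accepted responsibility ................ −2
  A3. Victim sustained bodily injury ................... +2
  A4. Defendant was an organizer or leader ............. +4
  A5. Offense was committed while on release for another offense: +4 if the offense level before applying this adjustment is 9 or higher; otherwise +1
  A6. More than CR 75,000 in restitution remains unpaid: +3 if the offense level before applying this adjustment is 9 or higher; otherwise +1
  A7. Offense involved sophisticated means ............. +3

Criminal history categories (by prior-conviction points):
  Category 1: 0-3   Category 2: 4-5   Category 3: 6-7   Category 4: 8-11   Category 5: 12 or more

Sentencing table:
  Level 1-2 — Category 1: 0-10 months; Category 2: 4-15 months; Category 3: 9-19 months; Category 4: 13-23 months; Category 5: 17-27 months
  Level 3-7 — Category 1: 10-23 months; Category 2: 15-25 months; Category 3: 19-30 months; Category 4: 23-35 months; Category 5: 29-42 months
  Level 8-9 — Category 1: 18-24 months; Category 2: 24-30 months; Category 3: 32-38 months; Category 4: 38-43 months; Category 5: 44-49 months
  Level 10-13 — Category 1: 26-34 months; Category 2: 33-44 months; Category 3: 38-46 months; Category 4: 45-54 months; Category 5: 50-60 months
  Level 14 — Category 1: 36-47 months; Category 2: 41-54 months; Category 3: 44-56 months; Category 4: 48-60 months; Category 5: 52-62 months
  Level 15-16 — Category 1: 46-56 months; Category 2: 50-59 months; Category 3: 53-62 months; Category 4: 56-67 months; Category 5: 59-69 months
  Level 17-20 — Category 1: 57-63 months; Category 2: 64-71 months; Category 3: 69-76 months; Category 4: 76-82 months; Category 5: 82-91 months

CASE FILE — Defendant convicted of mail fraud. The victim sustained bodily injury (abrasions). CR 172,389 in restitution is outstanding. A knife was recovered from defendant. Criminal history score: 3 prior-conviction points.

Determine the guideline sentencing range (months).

Base offense level for mail fraud: 6.
A1 applies: 6 + 2 = 8.
A2 does not apply.
A3 applies: 8 + 2 = 10.
A4 does not apply.
A5 does not apply.
A6 applies (level before this adjustment is 10 ≥ 9, so +3): 10 + 3 = 13.
A7 does not apply.
Final offense level: 13.
Criminal history: 3 prior points → Category 1 (0-3).
Level 13 falls in the 10-13 band.
Grid: Level 10-13 × Category 1 = 26-34 months.

26-34 months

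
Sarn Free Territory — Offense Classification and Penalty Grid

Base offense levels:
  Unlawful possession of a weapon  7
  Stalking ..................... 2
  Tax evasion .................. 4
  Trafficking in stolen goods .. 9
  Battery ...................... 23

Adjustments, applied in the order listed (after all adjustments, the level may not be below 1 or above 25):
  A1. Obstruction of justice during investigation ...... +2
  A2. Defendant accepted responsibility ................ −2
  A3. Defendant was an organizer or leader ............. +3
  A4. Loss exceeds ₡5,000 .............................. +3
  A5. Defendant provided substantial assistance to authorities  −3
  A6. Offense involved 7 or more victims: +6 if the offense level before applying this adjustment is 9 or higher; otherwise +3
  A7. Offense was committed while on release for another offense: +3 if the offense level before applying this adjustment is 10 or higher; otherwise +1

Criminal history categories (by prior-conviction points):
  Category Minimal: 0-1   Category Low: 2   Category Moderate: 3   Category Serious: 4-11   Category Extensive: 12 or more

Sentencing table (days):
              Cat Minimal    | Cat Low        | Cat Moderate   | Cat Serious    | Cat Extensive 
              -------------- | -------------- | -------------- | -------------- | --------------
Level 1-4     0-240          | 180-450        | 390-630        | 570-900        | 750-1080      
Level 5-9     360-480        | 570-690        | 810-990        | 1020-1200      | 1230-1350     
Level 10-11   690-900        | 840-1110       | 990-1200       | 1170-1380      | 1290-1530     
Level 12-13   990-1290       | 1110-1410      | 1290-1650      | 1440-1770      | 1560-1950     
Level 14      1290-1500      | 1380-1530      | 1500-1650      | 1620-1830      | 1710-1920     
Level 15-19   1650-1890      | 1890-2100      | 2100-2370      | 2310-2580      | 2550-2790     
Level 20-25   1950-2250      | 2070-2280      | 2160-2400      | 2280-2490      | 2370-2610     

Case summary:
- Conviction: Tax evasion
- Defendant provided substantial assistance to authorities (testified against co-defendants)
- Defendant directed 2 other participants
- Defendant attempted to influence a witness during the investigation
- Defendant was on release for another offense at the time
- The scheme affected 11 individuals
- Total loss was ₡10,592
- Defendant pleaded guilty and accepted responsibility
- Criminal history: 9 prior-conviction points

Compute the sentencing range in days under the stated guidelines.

Base offense level for tax evasion: 4.
A1 applies: 4 + 2 = 6.
A2 applies: 6 − 2 = 4.
A3 applies: 4 + 3 = 7.
A4 applies: 7 + 3 = 10.
A5 applies: 10 − 3 = 7.
A6 applies (level before this adjustment is 7 < 9, so +3): 7 + 3 = 10.
A7 applies (level before this adjustment is 10 ≥ 10, so +3): 10 + 3 = 13.
Final offense level: 13.
Criminal history: 9 prior points → Category Serious (4-11).
Level 13 falls in the 12-13 band.
Grid: Level 12-13 × Category Serious = 1440-1770 days.

1440-1770 days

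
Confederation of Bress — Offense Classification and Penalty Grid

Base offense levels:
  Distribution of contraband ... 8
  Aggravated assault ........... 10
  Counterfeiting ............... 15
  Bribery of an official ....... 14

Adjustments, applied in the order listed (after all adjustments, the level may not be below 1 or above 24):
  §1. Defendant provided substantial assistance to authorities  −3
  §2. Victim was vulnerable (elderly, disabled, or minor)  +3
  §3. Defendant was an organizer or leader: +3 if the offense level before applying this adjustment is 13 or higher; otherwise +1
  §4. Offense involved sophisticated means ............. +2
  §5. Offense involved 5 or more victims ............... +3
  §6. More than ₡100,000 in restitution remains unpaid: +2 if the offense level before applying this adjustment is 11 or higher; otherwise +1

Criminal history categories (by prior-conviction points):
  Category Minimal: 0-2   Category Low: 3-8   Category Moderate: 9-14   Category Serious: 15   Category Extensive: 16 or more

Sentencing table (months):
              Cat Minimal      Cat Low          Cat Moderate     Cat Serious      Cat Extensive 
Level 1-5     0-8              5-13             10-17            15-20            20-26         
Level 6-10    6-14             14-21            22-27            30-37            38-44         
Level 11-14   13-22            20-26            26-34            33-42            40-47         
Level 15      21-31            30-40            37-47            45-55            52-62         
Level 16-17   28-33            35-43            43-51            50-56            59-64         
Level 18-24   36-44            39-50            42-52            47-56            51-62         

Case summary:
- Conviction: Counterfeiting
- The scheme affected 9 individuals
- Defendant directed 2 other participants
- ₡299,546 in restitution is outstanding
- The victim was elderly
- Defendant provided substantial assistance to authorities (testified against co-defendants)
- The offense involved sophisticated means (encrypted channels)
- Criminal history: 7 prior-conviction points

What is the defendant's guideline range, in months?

Base offense level for counterfeiting: 15.
§1 applies: 15 − 3 = 12.
§2 applies: 12 + 3 = 15.
§3 applies (level before this adjustment is 15 ≥ 13, so +3): 15 + 3 = 18.
§4 applies: 18 + 2 = 20.
§5 applies: 20 + 3 = 23.
§6 applies (level before this adjustment is 23 ≥ 11, so +2): 23 + 2 = 25.
Level 25 exceeds the maximum of 24; capped at 24.
Final offense level: 24.
Criminal history: 7 prior points → Category Low (3-8).
Level 24 falls in the 18-24 band.
Grid: Level 18-24 × Category Low = 39-50 months.

39-50 months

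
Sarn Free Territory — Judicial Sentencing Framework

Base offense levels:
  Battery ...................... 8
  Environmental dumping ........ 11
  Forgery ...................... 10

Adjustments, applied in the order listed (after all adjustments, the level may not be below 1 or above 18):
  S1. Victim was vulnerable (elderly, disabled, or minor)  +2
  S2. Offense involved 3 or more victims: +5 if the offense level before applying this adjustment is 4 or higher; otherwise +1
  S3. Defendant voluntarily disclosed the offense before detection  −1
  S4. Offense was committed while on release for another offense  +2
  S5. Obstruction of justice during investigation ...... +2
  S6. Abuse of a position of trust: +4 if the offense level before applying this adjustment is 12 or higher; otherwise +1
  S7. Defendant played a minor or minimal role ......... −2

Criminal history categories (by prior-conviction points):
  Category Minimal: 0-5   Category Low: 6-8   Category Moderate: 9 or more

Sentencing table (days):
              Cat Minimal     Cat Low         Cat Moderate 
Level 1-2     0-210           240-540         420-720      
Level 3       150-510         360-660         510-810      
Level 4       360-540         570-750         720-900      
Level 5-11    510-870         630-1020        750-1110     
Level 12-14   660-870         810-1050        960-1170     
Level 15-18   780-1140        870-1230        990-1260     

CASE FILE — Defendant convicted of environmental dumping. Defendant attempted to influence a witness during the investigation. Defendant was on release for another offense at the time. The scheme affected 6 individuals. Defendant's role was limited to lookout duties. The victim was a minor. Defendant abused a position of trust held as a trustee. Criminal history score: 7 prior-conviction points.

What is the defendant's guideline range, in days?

870-1230 days

Base offense level for environmental dumping: 11.
S1 applies: 11 + 2 = 13.
S2 applies (level before this adjustment is 13 ≥ 4, so +5): 13 + 5 = 18.
S4 applies: 18 + 2 = 20.
S5 applies: 20 + 2 = 22.
S6 applies (level before this adjustment is 22 ≥ 12, so +4): 22 + 4 = 26.
S7 applies: 26 − 2 = 24.
Level 24 exceeds the maximum of 18; capped at 18.
Final offense level: 18.
Criminal history: 7 prior points → Category Low (6-8).
Level 18 falls in the 15-18 band.
Grid: Level 15-18 × Category Low = 870-1230 days.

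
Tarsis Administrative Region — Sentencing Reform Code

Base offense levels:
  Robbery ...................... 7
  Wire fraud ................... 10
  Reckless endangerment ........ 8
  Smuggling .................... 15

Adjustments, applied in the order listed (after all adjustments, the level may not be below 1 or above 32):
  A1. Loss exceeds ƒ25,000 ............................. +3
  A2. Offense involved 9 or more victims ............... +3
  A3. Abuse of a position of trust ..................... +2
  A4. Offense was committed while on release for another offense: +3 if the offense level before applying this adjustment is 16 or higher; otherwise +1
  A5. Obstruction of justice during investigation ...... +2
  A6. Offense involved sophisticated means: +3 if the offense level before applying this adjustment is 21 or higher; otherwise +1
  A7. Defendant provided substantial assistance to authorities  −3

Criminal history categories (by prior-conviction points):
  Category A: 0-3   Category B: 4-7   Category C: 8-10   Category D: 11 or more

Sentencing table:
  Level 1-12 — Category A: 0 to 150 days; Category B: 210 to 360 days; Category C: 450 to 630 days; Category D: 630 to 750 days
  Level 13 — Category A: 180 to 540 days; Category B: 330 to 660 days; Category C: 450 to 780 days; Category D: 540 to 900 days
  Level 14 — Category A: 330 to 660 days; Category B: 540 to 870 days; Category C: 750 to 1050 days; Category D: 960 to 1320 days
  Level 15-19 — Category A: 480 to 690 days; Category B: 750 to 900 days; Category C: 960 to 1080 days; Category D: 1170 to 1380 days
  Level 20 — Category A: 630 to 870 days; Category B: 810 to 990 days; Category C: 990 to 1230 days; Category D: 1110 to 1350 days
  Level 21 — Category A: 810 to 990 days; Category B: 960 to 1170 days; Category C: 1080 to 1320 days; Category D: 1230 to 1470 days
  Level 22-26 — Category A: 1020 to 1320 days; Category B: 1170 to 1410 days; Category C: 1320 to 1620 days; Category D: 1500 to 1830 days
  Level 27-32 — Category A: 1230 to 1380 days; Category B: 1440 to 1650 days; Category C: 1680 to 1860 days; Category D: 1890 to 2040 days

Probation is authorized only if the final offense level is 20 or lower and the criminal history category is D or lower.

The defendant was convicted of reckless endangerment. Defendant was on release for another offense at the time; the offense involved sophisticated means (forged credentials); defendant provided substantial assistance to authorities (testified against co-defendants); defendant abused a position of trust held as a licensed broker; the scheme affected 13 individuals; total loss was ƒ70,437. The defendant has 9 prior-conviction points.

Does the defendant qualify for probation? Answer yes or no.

Base offense level for reckless endangerment: 8.
A1 applies: 8 + 3 = 11.
A2 applies: 11 + 3 = 14.
A3 applies: 14 + 2 = 16.
A4 applies (level before this adjustment is 16 ≥ 16, so +3): 16 + 3 = 19.
A6 applies (level before this adjustment is 19 < 21, so +1): 19 + 1 = 20.
A7 applies: 20 − 3 = 17.
Final offense level: 17.
Criminal history: 9 prior points → Category C (8-10).
Level 17 falls in the 15-19 band.
Grid: Level 15-19 × Category C = 960-1080 days.
Probation check: level 17 ≤ 20 and category C ≤ D → eligible.

Yes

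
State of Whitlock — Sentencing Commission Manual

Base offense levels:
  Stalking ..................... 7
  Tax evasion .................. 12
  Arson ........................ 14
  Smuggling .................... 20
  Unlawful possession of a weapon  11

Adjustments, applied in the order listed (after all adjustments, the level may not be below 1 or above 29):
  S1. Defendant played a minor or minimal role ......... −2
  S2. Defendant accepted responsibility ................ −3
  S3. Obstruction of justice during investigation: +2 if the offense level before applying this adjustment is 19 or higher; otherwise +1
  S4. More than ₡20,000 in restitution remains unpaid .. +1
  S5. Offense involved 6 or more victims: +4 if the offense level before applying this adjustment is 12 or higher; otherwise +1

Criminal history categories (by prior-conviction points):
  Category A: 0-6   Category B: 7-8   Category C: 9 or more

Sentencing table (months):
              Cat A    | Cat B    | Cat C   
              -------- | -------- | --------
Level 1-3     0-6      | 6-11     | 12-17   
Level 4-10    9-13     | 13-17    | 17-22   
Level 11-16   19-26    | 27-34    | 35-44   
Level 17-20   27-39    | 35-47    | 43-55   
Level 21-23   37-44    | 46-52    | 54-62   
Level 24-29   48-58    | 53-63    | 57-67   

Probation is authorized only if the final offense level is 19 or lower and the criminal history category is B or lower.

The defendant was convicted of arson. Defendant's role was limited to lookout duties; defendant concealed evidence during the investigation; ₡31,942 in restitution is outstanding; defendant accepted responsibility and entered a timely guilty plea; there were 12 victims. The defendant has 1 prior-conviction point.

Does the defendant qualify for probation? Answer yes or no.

Yes

Base offense level for arson: 14.
S1 applies: 14 − 2 = 12.
S2 applies: 12 − 3 = 9.
S3 applies (level before this adjustment is 9 < 19, so +1): 9 + 1 = 10.
S4 applies: 10 + 1 = 11.
S5 applies (level before this adjustment is 11 < 12, so +1): 11 + 1 = 12.
Final offense level: 12.
Criminal history: 1 prior point → Category A (0-6).
Level 12 falls in the 11-16 band.
Grid: Level 11-16 × Category A = 19-26 months.
Probation check: level 12 ≤ 19 and category A ≤ B → eligible.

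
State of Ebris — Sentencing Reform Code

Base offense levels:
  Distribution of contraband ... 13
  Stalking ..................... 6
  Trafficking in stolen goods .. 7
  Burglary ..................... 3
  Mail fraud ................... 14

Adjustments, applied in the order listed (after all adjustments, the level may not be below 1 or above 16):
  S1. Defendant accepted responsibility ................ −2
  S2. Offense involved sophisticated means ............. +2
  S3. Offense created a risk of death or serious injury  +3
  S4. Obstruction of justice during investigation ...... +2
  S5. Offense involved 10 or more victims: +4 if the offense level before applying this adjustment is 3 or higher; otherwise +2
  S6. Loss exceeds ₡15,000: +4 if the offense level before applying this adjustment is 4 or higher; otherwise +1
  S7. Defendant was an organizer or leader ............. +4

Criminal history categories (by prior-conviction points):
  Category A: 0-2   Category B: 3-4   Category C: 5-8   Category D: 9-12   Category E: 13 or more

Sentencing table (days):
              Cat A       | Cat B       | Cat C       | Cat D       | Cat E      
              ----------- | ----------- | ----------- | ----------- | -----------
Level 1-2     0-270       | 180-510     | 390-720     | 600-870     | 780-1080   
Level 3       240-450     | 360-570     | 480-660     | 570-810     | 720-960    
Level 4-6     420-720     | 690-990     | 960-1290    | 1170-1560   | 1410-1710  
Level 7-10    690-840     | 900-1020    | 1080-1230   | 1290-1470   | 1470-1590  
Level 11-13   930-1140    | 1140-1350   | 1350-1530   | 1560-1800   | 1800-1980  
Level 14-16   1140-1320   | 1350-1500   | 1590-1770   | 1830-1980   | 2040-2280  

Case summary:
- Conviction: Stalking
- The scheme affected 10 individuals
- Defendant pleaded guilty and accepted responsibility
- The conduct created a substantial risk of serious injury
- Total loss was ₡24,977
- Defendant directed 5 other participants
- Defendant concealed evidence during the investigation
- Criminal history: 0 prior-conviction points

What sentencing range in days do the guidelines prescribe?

Base offense level for stalking: 6.
S1 applies: 6 − 2 = 4.
S2 does not apply.
S3 applies: 4 + 3 = 7.
S4 applies: 7 + 2 = 9.
S5 applies (level before this adjustment is 9 ≥ 3, so +4): 9 + 4 = 13.
S6 applies (level before this adjustment is 13 ≥ 4, so +4): 13 + 4 = 17.
S7 applies: 17 + 4 = 21.
Level 21 exceeds the maximum of 16; capped at 16.
Final offense level: 16.
Criminal history: 0 prior points → Category A (0-2).
Level 16 falls in the 14-16 band.
Grid: Level 14-16 × Category A = 1140-1320 days.

1140-1320 days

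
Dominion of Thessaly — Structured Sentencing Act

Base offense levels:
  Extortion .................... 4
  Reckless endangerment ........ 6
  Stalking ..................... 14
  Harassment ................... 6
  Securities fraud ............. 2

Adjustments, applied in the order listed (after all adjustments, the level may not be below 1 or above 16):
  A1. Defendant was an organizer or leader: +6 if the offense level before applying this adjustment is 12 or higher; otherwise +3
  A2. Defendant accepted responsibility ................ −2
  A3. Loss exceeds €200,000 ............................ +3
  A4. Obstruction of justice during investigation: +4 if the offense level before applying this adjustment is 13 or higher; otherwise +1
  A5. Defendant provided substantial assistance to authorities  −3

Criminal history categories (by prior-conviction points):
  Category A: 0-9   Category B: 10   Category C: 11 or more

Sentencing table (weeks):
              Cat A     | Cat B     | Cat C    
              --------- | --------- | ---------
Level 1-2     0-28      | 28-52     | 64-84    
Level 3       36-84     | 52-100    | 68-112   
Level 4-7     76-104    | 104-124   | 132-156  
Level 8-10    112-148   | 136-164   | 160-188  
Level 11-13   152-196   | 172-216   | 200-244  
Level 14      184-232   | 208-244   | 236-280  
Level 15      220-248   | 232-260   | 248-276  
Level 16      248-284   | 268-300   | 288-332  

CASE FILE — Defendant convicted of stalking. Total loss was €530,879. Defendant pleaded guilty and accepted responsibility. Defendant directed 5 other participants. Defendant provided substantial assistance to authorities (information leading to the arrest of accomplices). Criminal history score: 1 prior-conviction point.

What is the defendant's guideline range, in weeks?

248-284 weeks

Base offense level for stalking: 14.
A1 applies (level before this adjustment is 14 ≥ 12, so +6): 14 + 6 = 20.
A2 applies: 20 − 2 = 18.
A3 applies: 18 + 3 = 21.
A5 applies: 21 − 3 = 18.
Level 18 exceeds the maximum of 16; capped at 16.
Final offense level: 16.
Criminal history: 1 prior point → Category A (0-9).
Level 16 falls in the 16 band.
Grid: Level 16 × Category A = 248-284 weeks.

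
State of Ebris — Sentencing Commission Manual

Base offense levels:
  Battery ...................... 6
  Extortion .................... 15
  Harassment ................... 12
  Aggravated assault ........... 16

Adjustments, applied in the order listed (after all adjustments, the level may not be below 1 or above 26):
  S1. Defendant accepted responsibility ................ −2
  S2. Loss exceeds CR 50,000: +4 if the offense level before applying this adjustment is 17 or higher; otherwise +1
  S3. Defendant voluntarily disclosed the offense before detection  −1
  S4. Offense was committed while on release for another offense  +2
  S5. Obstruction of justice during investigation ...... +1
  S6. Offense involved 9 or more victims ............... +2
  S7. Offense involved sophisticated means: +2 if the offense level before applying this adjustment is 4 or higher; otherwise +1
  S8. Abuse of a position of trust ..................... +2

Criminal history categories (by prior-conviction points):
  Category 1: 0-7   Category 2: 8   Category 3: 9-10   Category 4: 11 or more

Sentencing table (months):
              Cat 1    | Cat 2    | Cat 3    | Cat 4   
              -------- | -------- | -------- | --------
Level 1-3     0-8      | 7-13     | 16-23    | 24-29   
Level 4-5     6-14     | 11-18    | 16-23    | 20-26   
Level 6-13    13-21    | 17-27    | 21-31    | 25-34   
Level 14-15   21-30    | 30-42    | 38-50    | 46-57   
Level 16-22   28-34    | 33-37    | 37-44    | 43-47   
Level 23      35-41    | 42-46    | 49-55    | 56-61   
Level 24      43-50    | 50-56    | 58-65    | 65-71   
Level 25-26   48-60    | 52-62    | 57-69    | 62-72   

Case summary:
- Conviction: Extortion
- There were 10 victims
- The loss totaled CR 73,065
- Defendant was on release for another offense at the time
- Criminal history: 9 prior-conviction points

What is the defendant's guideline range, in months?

37-44 months

Base offense level for extortion: 15.
S1 does not apply.
S2 applies (level before this adjustment is 15 < 17, so +1): 15 + 1 = 16.
S4 applies: 16 + 2 = 18.
S6 applies: 18 + 2 = 20.
Final offense level: 20.
Criminal history: 9 prior points → Category 3 (9-10).
Level 20 falls in the 16-22 band.
Grid: Level 16-22 × Category 3 = 37-44 months.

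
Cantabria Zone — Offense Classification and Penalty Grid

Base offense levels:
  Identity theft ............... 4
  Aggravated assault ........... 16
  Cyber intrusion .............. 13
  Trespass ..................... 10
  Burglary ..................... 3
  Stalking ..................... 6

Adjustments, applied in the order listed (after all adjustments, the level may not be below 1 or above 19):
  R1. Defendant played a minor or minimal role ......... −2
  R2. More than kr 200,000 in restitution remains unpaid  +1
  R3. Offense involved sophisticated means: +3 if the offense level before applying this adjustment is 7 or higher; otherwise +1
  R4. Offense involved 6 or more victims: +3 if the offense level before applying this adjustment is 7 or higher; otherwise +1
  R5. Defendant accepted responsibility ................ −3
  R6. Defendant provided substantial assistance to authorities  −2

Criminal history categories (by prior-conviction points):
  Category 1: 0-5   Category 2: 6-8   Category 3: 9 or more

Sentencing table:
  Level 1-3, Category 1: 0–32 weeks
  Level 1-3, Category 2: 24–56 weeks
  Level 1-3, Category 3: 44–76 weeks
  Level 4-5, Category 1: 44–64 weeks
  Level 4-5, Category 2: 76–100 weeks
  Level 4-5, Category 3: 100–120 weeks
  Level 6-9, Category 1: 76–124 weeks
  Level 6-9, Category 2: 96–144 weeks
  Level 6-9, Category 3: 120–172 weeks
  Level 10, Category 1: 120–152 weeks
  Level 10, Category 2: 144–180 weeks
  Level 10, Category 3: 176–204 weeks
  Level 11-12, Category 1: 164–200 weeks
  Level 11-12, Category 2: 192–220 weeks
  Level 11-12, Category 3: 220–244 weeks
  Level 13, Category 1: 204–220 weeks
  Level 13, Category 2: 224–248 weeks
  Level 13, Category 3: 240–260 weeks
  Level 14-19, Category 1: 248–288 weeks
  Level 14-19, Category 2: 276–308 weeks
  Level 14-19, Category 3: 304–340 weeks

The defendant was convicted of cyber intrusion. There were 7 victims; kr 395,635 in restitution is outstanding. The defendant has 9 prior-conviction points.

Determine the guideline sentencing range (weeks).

304-340 weeks

Base offense level for cyber intrusion: 13.
R1 does not apply.
R2 applies: 13 + 1 = 14.
R3 does not apply.
R4 applies (level before this adjustment is 14 ≥ 7, so +3): 14 + 3 = 17.
R6 does not apply.
Final offense level: 17.
Criminal history: 9 prior points → Category 3 (9+).
Level 17 falls in the 14-19 band.
Grid: Level 14-19 × Category 3 = 304-340 weeks.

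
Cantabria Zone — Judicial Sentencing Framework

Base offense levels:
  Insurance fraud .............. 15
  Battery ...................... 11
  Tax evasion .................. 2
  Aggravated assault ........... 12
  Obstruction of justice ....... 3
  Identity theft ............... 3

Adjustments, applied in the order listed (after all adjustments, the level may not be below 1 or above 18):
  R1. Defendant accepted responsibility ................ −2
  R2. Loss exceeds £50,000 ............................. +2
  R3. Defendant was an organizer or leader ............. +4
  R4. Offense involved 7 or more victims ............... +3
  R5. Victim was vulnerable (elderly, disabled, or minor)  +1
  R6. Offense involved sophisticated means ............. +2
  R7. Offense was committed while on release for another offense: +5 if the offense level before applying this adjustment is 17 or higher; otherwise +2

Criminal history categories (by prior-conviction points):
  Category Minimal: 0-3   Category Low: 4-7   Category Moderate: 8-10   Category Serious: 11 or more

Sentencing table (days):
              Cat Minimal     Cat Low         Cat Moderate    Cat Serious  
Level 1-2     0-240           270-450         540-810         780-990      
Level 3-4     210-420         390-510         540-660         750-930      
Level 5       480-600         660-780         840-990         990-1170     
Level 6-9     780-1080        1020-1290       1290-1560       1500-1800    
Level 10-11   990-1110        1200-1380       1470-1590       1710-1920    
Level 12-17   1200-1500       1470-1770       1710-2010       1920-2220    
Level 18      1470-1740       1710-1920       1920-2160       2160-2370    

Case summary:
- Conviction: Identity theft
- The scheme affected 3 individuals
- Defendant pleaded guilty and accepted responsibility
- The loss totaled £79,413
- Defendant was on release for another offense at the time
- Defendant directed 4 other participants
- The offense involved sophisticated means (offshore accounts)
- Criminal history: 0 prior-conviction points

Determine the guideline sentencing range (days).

Base offense level for identity theft: 3.
R1 applies: 3 − 2 = 1.
R2 applies: 1 + 2 = 3.
R3 applies: 3 + 4 = 7.
R4 does not apply.
R6 applies: 7 + 2 = 9.
R7 applies (level before this adjustment is 9 < 17, so +2): 9 + 2 = 11.
Final offense level: 11.
Criminal history: 0 prior points → Category Minimal (0-3).
Level 11 falls in the 10-11 band.
Grid: Level 10-11 × Category Minimal = 990-1110 days.

990-1110 days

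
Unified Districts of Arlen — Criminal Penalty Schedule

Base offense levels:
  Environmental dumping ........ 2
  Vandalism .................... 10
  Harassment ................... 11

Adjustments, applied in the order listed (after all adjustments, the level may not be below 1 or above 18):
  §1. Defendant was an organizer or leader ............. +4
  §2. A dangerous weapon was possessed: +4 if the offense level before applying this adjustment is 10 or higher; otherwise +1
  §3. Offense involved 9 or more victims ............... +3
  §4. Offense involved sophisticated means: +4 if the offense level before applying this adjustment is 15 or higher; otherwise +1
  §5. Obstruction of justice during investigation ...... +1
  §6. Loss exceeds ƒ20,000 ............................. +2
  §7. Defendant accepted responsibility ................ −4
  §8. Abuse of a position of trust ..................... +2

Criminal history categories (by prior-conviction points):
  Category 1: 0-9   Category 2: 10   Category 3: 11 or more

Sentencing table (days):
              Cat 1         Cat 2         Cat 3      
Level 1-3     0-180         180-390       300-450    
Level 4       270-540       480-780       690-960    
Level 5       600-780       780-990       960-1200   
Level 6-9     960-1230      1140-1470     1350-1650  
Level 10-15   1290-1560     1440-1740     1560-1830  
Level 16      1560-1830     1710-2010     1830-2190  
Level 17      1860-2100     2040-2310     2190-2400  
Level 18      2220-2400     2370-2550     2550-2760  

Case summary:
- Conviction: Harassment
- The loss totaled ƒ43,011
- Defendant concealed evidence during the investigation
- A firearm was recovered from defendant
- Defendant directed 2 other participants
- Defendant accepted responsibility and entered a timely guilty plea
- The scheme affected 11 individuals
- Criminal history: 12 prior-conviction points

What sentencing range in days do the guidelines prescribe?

2550-2760 days

Base offense level for harassment: 11.
§1 applies: 11 + 4 = 15.
§2 applies (level before this adjustment is 15 ≥ 10, so +4): 15 + 4 = 19.
§3 applies: 19 + 3 = 22.
§5 applies: 22 + 1 = 23.
§6 applies: 23 + 2 = 25.
§7 applies: 25 − 4 = 21.
§8 does not apply.
Level 21 exceeds the maximum of 18; capped at 18.
Final offense level: 18.
Criminal history: 12 prior points → Category 3 (11+).
Level 18 falls in the 18 band.
Grid: Level 18 × Category 3 = 2550-2760 days.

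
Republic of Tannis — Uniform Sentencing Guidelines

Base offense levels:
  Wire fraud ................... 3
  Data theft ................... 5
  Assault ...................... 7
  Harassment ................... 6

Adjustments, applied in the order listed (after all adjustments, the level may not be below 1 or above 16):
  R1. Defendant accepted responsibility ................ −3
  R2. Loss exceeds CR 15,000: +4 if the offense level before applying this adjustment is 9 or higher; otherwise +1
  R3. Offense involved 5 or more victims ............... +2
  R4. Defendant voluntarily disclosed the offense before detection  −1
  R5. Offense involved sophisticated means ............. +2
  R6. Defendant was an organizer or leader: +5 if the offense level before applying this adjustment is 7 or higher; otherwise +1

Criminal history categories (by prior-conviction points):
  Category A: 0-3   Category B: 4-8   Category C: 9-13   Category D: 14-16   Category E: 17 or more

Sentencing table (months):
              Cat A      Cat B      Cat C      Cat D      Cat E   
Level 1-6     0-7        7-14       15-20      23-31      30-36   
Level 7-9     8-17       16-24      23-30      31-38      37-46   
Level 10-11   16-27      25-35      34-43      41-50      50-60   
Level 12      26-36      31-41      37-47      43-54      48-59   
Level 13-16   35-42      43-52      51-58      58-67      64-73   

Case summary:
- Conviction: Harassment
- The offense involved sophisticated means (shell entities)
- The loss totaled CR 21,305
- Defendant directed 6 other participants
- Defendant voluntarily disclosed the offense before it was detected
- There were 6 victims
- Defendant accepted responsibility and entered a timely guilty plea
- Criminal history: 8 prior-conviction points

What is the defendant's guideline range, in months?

Base offense level for harassment: 6.
R1 applies: 6 − 3 = 3.
R2 applies (level before this adjustment is 3 < 9, so +1): 3 + 1 = 4.
R3 applies: 4 + 2 = 6.
R4 applies: 6 − 1 = 5.
R5 applies: 5 + 2 = 7.
R6 applies (level before this adjustment is 7 ≥ 7, so +5): 7 + 5 = 12.
Final offense level: 12.
Criminal history: 8 prior points → Category B (4-8).
Level 12 falls in the 12 band.
Grid: Level 12 × Category B = 31-41 months.

31-41 months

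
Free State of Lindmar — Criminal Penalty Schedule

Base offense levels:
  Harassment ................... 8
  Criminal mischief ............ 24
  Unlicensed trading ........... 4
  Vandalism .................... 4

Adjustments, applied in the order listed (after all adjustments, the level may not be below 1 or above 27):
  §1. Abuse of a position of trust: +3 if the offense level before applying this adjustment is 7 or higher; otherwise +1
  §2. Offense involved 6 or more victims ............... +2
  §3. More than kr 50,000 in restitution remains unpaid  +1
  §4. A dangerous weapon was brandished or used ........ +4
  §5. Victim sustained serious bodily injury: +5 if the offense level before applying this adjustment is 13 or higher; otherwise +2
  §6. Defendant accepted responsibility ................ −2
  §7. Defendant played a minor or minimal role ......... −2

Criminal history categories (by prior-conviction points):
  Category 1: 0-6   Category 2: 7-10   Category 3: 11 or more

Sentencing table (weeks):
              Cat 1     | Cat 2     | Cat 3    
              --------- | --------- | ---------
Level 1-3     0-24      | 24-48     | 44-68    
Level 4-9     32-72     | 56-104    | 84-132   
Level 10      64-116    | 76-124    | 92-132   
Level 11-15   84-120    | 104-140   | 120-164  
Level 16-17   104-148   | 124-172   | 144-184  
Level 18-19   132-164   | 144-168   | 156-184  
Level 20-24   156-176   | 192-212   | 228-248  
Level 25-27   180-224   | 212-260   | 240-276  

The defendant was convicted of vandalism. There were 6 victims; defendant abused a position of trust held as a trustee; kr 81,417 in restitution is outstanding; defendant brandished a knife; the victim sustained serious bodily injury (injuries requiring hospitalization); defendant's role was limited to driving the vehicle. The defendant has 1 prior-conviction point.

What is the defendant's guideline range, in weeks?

84-120 weeks

Base offense level for vandalism: 4.
§1 applies (level before this adjustment is 4 < 7, so +1): 4 + 1 = 5.
§2 applies: 5 + 2 = 7.
§3 applies: 7 + 1 = 8.
§4 applies: 8 + 4 = 12.
§5 applies (level before this adjustment is 12 < 13, so +2): 12 + 2 = 14.
§6 does not apply.
§7 applies: 14 − 2 = 12.
Final offense level: 12.
Criminal history: 1 prior point → Category 1 (0-6).
Level 12 falls in the 11-15 band.
Grid: Level 11-15 × Category 1 = 84-120 weeks.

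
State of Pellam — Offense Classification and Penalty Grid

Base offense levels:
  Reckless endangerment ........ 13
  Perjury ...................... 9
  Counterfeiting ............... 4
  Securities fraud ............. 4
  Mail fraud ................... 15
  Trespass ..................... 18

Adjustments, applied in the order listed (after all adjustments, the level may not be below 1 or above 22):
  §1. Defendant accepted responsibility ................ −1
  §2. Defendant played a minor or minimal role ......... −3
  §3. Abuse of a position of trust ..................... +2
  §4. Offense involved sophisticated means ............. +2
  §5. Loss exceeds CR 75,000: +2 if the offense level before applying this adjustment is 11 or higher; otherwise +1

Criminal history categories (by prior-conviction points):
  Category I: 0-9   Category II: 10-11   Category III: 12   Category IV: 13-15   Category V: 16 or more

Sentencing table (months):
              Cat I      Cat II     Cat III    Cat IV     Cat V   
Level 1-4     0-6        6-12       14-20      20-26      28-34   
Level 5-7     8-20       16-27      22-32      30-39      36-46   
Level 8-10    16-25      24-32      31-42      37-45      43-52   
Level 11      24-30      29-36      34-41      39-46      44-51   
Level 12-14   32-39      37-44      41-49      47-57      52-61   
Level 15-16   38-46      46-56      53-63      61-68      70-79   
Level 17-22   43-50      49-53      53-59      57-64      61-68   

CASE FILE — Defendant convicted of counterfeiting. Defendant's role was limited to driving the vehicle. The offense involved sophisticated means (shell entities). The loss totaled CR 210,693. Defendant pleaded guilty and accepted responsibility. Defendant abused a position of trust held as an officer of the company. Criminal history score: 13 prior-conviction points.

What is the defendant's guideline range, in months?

30-39 months

Base offense level for counterfeiting: 4.
§1 applies: 4 − 1 = 3.
§2 applies: 3 − 3 = 0.
§3 applies: 0 + 2 = 2.
§4 applies: 2 + 2 = 4.
§5 applies (level before this adjustment is 4 < 11, so +1): 4 + 1 = 5.
Final offense level: 5.
Criminal history: 13 prior points → Category IV (13-15).
Level 5 falls in the 5-7 band.
Grid: Level 5-7 × Category IV = 30-39 months.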